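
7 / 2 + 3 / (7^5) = 117655 / 33614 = 3.50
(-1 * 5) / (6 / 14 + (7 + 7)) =-35 / 101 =-0.35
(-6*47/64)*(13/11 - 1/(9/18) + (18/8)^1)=-8883/1408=-6.31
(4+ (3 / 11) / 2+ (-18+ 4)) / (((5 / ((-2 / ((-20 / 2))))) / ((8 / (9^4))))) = -868 / 1804275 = -0.00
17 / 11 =1.55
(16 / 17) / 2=0.47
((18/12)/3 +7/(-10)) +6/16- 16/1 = -633/40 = -15.82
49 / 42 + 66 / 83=977 / 498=1.96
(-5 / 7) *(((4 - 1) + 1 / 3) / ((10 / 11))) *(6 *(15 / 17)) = -1650 / 119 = -13.87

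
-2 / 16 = -0.12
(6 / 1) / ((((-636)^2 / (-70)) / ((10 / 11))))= -175 / 185394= -0.00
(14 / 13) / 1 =14 / 13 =1.08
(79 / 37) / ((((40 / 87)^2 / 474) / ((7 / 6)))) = 330666903 / 59200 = 5585.59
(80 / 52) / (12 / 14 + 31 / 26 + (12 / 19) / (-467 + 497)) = 26600 / 35799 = 0.74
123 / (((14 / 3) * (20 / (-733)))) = -270477 / 280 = -965.99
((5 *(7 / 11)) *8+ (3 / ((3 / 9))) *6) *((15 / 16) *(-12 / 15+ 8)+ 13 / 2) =23161 / 22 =1052.77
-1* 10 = -10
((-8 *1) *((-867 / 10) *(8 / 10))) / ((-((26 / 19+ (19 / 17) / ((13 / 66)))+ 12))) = -7281066 / 249875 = -29.14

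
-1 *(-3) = 3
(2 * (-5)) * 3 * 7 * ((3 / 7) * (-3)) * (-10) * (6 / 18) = -900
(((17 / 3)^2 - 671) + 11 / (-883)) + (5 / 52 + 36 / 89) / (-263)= -6179984831435 / 9672802308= -638.90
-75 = -75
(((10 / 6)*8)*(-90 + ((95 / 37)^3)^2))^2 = 406710331332235017366760000 / 59246568052560317529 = 6864707.02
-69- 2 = -71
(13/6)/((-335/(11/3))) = -143/6030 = -0.02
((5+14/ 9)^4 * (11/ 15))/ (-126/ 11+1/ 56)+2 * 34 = -34960548236/ 693333675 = -50.42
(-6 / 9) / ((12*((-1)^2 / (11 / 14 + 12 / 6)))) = -13 / 84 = -0.15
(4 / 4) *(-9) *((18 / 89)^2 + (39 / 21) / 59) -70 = -231127175 / 3271373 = -70.65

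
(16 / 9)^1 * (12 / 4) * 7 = 112 / 3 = 37.33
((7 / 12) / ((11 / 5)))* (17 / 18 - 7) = -3815 / 2376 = -1.61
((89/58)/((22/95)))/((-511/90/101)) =-117.87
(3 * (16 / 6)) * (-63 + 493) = 3440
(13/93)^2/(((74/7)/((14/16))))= 8281/5120208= 0.00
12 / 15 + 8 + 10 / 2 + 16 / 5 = 17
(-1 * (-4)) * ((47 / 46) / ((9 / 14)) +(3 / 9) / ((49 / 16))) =68900 / 10143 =6.79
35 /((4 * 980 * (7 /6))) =0.01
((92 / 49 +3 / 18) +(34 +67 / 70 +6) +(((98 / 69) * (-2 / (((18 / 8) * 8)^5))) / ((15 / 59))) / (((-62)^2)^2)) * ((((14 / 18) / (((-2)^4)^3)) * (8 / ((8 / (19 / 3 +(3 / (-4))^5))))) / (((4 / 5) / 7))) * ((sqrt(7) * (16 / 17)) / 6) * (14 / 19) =1995511197898744217382901 * sqrt(7) / 39639401820335398025428992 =0.13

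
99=99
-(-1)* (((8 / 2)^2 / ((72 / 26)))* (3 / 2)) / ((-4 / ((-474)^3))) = 230742252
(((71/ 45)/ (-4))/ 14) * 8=-71/ 315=-0.23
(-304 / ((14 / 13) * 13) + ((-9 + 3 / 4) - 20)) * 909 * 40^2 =-72668057.14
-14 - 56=-70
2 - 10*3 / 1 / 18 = 0.33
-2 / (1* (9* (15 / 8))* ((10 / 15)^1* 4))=-2 / 45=-0.04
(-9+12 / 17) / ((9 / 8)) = -376 / 51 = -7.37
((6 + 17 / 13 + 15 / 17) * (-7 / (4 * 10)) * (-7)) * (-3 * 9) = -239463 / 884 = -270.89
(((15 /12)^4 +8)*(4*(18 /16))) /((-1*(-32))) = 24057 /16384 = 1.47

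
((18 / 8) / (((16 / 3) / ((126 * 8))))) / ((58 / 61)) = 103761 / 232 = 447.25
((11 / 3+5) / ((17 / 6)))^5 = 380204032 / 1419857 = 267.78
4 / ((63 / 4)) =16 / 63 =0.25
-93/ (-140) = 93/ 140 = 0.66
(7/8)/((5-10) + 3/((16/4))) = -7/34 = -0.21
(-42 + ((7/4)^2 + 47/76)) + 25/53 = -609797/16112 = -37.85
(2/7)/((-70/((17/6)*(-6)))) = 17/245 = 0.07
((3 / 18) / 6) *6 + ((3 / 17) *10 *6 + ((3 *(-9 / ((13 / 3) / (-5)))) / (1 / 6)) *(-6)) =-1472899 / 1326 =-1110.78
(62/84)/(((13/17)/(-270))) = -23715/91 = -260.60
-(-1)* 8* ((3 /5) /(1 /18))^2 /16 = 1458 /25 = 58.32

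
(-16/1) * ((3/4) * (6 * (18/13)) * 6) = -7776/13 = -598.15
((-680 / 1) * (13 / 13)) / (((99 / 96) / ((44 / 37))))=-87040 / 111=-784.14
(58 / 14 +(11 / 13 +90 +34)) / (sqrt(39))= 11738 * sqrt(39) / 3549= 20.65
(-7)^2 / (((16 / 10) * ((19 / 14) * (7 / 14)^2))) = 1715 / 19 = 90.26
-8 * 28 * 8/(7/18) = -4608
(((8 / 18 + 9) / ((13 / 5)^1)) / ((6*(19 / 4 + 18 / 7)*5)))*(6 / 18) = 0.01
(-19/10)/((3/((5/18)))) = -19/108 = -0.18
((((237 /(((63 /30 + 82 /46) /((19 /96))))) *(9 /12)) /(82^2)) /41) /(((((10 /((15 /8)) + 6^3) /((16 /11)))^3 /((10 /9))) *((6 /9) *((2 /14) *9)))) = 953925 /78888144086452448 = 0.00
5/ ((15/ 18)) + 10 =16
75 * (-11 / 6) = -275 / 2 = -137.50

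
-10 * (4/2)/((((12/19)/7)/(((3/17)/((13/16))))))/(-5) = 2128/221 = 9.63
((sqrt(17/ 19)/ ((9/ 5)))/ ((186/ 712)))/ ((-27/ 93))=-1780 * sqrt(323)/ 4617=-6.93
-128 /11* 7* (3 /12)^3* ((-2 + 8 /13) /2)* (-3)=-378 /143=-2.64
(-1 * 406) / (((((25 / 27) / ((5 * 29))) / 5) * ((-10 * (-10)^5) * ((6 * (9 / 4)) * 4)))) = -5887 / 1000000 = -0.01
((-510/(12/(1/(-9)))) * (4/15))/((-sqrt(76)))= -17 * sqrt(19)/513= -0.14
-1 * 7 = -7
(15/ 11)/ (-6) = -5/ 22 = -0.23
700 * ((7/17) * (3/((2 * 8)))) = 3675/68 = 54.04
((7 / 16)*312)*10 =1365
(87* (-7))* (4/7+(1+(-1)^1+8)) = -5220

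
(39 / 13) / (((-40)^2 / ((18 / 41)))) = 0.00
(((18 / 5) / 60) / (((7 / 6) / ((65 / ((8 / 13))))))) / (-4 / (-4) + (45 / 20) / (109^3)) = 1969739109 / 362608750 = 5.43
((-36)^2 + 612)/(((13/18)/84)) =2884896/13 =221915.08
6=6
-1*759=-759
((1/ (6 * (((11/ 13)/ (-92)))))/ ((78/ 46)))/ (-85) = 0.13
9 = 9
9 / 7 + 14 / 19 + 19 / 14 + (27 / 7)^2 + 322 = 633559 / 1862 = 340.26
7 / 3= 2.33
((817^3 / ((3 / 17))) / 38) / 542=487934459 / 3252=150041.35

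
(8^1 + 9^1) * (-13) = -221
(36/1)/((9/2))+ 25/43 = 369/43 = 8.58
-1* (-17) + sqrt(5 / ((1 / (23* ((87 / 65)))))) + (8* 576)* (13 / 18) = sqrt(26013) / 13 + 3345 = 3357.41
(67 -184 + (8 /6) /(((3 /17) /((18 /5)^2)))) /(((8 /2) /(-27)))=12879 /100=128.79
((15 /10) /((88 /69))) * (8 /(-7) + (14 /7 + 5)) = 8487 /1232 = 6.89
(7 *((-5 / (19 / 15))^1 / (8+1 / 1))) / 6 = -175 / 342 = -0.51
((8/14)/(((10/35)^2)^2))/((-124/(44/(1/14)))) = -26411/62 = -425.98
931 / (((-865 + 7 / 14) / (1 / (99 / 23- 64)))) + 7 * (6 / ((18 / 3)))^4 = 125265 / 17849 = 7.02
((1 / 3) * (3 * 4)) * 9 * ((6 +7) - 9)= 144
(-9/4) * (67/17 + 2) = -13.37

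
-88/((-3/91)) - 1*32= 7912/3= 2637.33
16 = 16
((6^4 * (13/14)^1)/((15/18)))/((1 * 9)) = 5616/35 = 160.46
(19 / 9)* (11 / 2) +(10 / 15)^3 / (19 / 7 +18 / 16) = 135701 / 11610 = 11.69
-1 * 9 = -9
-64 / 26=-32 / 13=-2.46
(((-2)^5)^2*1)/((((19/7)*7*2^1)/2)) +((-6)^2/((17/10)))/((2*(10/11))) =21170/323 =65.54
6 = 6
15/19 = 0.79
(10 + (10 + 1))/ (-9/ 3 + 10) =3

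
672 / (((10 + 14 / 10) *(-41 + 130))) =1120 / 1691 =0.66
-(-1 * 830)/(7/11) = 9130/7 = 1304.29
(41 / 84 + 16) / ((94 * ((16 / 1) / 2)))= 1385 / 63168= 0.02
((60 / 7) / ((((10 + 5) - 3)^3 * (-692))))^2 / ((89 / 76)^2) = 9025 / 240875863070976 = 0.00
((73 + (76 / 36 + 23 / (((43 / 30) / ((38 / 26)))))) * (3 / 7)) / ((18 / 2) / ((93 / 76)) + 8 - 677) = -15372094 / 240778629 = -0.06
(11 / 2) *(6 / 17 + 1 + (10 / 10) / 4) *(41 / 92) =49159 / 12512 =3.93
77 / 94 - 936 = -935.18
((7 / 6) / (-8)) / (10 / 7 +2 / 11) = -539 / 5952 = -0.09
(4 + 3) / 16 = 7 / 16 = 0.44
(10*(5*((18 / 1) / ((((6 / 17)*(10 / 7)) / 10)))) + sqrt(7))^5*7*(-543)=-6887935430409051748973250 - 1929393338882170011249*sqrt(7)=-6893040125364958538210105.00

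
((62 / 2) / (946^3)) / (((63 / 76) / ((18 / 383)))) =589 / 283713653377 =0.00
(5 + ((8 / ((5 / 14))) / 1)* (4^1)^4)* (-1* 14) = -80351.60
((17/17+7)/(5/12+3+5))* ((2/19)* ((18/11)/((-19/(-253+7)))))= 850176/401071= 2.12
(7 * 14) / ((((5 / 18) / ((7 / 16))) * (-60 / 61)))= -62769 / 400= -156.92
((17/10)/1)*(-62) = -527/5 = -105.40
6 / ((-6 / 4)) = -4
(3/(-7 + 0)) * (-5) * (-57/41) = -855/287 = -2.98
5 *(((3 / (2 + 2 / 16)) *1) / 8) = 15 / 17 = 0.88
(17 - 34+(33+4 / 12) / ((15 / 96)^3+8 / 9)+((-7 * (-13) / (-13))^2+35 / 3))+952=815875703 / 789807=1033.01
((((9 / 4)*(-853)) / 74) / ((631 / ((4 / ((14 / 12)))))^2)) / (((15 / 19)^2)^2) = -889310504 / 451166183125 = -0.00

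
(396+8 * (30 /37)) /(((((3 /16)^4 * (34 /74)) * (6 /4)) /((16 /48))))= 38273024 /243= 157502.16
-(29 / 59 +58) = -3451 / 59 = -58.49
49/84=7/12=0.58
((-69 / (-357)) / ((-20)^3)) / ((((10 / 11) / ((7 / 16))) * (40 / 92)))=-5819 / 217600000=-0.00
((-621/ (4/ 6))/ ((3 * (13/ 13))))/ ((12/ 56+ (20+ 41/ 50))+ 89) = -108675/ 38512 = -2.82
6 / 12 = 1 / 2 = 0.50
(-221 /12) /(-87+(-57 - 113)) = 221 /3084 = 0.07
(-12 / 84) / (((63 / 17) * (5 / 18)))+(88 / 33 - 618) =-615.47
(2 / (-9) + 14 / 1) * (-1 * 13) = -1612 / 9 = -179.11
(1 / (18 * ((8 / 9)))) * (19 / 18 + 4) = 91 / 288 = 0.32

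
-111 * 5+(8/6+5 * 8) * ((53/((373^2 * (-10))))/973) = -1126976207311/2030587755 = -555.00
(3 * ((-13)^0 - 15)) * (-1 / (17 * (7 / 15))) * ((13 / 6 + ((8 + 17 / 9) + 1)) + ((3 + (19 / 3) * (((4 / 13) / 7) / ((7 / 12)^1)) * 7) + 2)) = 175235 / 1547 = 113.27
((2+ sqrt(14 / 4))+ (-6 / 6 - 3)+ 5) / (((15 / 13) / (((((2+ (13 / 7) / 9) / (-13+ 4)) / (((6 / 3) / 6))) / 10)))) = -1807 / 9450 - 1807 * sqrt(14) / 56700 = -0.31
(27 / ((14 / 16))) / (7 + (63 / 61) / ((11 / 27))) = 72468 / 22393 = 3.24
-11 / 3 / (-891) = 0.00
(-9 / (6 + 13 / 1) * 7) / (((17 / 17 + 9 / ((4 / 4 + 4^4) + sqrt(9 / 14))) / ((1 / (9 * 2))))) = -0.18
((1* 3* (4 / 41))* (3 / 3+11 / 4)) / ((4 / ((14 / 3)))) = 105 / 82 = 1.28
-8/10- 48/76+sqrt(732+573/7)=-136/95+3 * sqrt(4431)/7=27.10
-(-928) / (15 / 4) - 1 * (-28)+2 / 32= 66127 / 240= 275.53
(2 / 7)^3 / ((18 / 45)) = 0.06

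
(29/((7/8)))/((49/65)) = 15080/343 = 43.97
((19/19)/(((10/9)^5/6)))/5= 177147/250000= 0.71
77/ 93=0.83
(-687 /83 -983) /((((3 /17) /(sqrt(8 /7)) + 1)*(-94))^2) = -112944379000 /927369309347 + 9701327712*sqrt(14) /927369309347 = -0.08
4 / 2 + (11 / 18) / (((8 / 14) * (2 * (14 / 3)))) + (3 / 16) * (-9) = 41 / 96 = 0.43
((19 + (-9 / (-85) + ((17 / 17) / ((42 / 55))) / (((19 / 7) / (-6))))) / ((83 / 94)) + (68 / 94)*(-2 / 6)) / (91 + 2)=342445444 / 1757732085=0.19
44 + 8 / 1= 52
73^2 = 5329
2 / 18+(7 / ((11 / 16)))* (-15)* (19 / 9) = -31909 / 99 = -322.31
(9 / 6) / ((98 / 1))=3 / 196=0.02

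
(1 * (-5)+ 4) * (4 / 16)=-1 / 4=-0.25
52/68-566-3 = -9660/17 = -568.24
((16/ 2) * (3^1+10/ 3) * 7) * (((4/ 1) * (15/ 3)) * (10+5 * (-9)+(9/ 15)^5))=-247715.09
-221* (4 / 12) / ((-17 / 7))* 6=182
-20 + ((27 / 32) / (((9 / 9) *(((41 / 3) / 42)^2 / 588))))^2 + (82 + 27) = 248156786238437 / 11303044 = 21954863.33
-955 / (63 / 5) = -4775 / 63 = -75.79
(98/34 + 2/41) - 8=-3533/697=-5.07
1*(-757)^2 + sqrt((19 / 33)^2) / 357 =6751090288 / 11781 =573049.00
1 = 1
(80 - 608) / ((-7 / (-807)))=-426096 / 7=-60870.86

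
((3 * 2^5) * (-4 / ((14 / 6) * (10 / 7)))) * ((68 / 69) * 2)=-26112 / 115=-227.06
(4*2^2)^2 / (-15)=-256 / 15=-17.07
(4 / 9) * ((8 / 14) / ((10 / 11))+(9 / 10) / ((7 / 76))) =208 / 45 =4.62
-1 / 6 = -0.17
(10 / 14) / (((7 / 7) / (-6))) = -30 / 7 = -4.29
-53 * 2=-106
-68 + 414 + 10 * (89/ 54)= 9787/ 27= 362.48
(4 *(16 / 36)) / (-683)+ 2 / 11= 12118 / 67617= 0.18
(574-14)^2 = 313600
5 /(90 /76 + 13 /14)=665 /281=2.37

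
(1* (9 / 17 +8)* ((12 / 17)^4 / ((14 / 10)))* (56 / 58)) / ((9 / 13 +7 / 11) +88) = 49420800 / 3022875553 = 0.02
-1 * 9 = -9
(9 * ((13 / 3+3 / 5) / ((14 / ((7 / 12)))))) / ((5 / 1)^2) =37 / 500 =0.07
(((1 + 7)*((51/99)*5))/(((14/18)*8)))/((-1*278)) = -255/21406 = -0.01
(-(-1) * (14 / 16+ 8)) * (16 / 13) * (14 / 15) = 1988 / 195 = 10.19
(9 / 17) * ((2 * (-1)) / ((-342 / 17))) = 1 / 19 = 0.05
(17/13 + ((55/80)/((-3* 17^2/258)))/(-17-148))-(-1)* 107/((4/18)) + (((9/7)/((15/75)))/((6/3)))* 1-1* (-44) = 1672689673/3155880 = 530.02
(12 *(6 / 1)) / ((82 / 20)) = 720 / 41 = 17.56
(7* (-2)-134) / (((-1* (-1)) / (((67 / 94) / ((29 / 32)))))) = -158656 / 1363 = -116.40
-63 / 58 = -1.09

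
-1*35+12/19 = -653/19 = -34.37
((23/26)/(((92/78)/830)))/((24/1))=415/16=25.94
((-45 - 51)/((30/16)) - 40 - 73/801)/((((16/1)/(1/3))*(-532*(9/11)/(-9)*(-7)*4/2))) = 4021831/1431803520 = 0.00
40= 40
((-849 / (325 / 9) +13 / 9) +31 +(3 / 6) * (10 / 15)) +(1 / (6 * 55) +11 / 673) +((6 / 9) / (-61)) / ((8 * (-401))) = 19674993446287 / 2118691961100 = 9.29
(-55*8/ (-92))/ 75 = 22/ 345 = 0.06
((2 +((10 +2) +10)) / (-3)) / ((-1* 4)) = 2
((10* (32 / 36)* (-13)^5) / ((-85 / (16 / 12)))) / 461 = 23762752 / 211599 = 112.30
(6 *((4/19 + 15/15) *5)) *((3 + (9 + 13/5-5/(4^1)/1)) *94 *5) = 4329405/19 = 227863.42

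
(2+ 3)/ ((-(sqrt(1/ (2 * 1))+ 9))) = -90/ 161+ 5 * sqrt(2)/ 161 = -0.52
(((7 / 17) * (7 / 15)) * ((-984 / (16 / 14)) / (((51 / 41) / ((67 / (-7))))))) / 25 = 5518723 / 108375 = 50.92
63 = 63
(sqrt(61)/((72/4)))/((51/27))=sqrt(61)/34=0.23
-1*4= -4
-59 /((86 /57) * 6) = -1121 /172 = -6.52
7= 7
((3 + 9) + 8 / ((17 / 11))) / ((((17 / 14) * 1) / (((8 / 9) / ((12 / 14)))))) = 114464 / 7803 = 14.67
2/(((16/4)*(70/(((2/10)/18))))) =1/12600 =0.00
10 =10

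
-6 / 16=-3 / 8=-0.38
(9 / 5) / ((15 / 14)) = 42 / 25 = 1.68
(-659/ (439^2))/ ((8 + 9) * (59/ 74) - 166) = 48766/ 2174085601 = 0.00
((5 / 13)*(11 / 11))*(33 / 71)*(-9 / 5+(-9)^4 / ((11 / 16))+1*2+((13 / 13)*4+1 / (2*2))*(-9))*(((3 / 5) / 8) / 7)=18820341 / 1033760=18.21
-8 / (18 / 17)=-68 / 9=-7.56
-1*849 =-849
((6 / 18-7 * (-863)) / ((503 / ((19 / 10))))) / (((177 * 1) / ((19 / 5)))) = 0.49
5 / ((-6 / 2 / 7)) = -35 / 3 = -11.67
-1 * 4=-4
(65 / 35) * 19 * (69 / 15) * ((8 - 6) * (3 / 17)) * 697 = 1397526 / 35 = 39929.31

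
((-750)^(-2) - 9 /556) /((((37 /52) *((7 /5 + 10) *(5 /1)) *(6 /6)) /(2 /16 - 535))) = 35197594861 /164897437500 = 0.21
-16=-16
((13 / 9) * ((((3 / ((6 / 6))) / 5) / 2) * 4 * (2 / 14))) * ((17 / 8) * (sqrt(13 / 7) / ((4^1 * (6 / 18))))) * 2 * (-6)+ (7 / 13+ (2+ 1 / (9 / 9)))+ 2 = -0.92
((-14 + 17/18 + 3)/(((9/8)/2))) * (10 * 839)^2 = -101927760800/81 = -1258367417.28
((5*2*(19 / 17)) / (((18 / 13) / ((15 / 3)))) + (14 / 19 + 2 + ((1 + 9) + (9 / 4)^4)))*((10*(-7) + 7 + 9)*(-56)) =1230320343 / 5168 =238065.08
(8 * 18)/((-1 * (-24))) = 6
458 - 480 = -22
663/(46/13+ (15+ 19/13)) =663/20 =33.15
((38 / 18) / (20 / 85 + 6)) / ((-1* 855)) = -17 / 42930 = -0.00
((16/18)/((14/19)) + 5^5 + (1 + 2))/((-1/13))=-2562820/63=-40679.68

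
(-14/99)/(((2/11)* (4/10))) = -35/18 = -1.94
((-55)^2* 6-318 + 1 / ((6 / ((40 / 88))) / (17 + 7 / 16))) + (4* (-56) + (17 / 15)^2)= 1394759953 / 79200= 17610.61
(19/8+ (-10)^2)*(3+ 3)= 2457/4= 614.25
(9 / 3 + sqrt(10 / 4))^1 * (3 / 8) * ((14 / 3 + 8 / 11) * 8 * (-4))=-2136 / 11-356 * sqrt(10) / 11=-296.52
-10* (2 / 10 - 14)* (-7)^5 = -2319366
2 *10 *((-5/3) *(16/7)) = -1600/21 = -76.19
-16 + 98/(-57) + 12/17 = -16486/969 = -17.01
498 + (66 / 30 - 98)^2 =241891 / 25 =9675.64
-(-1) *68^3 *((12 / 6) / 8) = 78608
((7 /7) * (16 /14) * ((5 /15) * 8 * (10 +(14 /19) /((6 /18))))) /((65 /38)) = 29696 /1365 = 21.76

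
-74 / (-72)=37 / 36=1.03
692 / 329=2.10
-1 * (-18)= 18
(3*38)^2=12996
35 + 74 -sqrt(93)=109 -sqrt(93)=99.36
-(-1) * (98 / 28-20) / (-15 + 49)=-33 / 68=-0.49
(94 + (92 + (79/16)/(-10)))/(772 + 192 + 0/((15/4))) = 29681/154240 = 0.19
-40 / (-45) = 8 / 9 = 0.89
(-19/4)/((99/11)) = -0.53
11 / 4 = 2.75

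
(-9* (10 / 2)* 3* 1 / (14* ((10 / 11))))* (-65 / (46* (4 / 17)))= 328185 / 5152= 63.70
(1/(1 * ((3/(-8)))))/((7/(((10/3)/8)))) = -0.16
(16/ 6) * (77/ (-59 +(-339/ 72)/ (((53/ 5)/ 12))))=-65296/ 20457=-3.19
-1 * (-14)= 14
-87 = -87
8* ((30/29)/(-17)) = -240/493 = -0.49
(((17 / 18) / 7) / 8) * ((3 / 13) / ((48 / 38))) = 323 / 104832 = 0.00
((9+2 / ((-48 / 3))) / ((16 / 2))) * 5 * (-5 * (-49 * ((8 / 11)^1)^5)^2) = -71500719718400 / 25937424601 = -2756.66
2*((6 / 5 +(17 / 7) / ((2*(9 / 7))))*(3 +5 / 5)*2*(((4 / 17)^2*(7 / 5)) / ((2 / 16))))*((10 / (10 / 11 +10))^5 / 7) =31082843 / 15801075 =1.97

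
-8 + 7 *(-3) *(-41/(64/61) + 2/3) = 51113/64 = 798.64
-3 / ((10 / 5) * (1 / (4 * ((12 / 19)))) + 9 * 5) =-72 / 1099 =-0.07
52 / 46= 1.13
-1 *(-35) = 35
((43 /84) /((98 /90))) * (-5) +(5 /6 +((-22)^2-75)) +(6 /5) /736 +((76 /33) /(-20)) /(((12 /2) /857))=4886465999 /12496176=391.04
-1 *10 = -10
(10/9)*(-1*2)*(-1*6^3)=480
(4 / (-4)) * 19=-19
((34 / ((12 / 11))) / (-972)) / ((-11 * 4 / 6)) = 17 / 3888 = 0.00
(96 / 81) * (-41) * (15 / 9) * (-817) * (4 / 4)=5359520 / 81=66166.91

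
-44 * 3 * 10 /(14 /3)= -1980 /7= -282.86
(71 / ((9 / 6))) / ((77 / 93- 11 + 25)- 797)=-0.06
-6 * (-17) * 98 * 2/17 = 1176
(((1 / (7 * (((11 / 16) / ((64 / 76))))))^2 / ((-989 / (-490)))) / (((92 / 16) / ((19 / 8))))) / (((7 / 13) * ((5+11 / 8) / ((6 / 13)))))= 5242880 / 6223147007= 0.00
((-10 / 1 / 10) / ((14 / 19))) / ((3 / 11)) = -209 / 42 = -4.98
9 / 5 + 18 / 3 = 39 / 5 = 7.80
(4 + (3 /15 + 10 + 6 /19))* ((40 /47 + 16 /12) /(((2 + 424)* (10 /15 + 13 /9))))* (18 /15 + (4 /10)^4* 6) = 3822588 /80096875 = 0.05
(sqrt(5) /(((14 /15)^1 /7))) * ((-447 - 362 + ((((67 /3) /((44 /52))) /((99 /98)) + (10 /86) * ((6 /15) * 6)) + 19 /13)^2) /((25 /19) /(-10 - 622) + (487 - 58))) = -3241752800786074240 * sqrt(5) /5726990909824834221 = -1.27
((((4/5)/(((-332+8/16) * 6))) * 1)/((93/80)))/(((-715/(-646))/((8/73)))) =-19456/567933795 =-0.00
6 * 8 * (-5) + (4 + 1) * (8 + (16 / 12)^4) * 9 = 2360 / 9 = 262.22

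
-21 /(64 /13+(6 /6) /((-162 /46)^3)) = -145083393 /33854053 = -4.29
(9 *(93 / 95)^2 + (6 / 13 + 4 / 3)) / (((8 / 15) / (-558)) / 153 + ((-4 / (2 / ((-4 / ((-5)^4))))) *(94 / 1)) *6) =3913916604075 / 2711665765276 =1.44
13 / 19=0.68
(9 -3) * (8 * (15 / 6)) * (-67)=-8040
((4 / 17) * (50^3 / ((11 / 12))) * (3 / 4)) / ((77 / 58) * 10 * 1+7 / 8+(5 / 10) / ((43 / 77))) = 44892000000 / 28068887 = 1599.35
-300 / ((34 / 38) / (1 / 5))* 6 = -6840 / 17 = -402.35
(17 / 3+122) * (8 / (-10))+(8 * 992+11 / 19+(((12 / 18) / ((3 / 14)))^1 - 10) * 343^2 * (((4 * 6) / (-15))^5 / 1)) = 4545520756771 / 534375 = 8506237.67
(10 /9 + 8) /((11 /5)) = 410 /99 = 4.14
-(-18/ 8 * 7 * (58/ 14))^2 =-68121/ 16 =-4257.56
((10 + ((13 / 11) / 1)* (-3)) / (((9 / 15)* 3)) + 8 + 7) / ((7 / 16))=29440 / 693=42.48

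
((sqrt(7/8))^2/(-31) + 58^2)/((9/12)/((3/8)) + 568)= 166853/28272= 5.90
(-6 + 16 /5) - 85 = -439 /5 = -87.80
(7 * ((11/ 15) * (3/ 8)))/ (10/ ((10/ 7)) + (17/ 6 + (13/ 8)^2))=1848/ 11975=0.15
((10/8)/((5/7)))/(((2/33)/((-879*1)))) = -25381.12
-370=-370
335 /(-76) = -4.41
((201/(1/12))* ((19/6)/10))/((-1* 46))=-3819/230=-16.60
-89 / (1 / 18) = -1602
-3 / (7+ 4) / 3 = -1 / 11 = -0.09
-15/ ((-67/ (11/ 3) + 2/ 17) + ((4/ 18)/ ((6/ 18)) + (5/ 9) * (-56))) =25245/ 81793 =0.31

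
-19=-19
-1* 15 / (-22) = 15 / 22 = 0.68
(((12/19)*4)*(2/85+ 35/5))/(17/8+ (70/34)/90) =2063232/249755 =8.26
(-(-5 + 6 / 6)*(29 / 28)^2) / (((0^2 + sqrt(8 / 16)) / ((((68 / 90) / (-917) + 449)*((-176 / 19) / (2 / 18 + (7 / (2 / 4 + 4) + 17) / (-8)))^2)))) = 7722691877728256*sqrt(2) / 227821318585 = 47939.04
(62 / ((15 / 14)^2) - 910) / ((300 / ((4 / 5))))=-192598 / 84375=-2.28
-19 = -19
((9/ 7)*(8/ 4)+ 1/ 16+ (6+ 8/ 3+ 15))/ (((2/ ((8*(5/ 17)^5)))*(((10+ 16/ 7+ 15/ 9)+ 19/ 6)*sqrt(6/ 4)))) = 27615625*sqrt(6)/ 6125263098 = 0.01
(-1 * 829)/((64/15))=-12435/64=-194.30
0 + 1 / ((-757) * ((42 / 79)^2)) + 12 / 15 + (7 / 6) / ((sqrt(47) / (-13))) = 5310187 / 6676740- 91 * sqrt(47) / 282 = -1.42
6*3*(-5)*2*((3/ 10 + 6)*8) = -9072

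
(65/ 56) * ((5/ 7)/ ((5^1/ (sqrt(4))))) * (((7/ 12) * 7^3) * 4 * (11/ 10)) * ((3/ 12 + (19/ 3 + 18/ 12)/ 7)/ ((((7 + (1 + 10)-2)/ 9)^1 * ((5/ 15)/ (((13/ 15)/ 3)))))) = 299299/ 1536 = 194.86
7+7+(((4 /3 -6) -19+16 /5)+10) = 3.53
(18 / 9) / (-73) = -2 / 73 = -0.03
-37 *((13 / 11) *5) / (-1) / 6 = 2405 / 66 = 36.44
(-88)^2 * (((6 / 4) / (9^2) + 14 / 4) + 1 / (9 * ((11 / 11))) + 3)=1386176 / 27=51339.85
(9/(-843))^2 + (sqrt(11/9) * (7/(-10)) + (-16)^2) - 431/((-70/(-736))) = -4276.43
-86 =-86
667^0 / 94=1 / 94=0.01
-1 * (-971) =971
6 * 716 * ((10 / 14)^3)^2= 67125000 / 117649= 570.55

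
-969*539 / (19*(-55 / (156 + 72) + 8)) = -3542.96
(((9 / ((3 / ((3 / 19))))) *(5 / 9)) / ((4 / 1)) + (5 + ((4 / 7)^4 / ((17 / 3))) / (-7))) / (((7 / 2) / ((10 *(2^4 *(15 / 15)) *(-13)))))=-114341184880 / 38000627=-3008.93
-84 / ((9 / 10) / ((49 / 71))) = -13720 / 213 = -64.41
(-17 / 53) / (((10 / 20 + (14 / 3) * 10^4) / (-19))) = 0.00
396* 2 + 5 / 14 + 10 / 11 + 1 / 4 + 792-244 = 413187 / 308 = 1341.52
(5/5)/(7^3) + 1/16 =359/5488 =0.07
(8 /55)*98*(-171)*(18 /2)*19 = -22924944 /55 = -416817.16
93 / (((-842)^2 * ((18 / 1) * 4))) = 31 / 17015136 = 0.00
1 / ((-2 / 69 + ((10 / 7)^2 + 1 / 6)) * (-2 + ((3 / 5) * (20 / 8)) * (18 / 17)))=-16422 / 14731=-1.11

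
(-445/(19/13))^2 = 33466225/361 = 92704.22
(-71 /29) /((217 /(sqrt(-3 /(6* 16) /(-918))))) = -71* sqrt(51) /7702632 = -0.00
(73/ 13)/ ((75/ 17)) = 1241/ 975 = 1.27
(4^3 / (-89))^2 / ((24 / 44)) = 22528 / 23763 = 0.95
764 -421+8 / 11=3781 / 11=343.73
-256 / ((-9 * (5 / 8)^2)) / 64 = 256 / 225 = 1.14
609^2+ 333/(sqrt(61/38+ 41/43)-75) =3407268528639/9187069-333 * sqrt(6831754)/9187069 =370876.46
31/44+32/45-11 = -18977/1980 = -9.58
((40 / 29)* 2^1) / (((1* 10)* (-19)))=-8 / 551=-0.01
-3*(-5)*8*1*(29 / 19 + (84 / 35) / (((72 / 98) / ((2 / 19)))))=4264 / 19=224.42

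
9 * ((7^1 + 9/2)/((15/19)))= 1311/10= 131.10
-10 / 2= -5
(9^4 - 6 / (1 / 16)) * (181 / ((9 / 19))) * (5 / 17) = 37055225 / 51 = 726573.04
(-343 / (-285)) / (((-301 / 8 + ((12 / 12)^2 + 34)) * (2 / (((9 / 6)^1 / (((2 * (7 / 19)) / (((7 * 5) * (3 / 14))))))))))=-7 / 2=-3.50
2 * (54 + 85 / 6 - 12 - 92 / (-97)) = 33241 / 291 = 114.23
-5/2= -2.50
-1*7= -7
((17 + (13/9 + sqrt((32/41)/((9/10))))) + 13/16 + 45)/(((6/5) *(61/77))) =1540 *sqrt(205)/22509 + 3562405/52704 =68.57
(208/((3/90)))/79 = 6240/79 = 78.99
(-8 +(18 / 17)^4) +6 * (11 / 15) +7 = 1944737 / 417605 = 4.66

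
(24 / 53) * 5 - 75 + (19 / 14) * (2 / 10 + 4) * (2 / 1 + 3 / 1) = -4689 / 106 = -44.24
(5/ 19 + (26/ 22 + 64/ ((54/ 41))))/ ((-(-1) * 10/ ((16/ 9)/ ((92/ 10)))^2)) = 45177920/ 241796907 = 0.19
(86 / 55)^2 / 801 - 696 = -1686418004 / 2423025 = -696.00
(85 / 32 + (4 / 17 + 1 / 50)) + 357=359.91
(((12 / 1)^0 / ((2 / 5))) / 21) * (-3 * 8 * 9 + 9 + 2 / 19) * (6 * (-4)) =78620 / 133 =591.13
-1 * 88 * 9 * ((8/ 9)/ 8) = -88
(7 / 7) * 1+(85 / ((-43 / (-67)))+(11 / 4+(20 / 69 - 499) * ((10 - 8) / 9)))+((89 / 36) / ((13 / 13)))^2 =40348361 / 1281744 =31.48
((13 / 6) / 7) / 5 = 13 / 210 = 0.06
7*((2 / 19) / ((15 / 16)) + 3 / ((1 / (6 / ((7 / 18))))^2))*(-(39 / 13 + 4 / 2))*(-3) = 9974288 / 133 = 74994.65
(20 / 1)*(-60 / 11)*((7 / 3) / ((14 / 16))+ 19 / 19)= -400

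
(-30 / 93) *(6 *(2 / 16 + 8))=-975 / 62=-15.73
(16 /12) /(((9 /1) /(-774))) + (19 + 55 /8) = -2131 /24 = -88.79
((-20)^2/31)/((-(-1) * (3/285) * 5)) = 245.16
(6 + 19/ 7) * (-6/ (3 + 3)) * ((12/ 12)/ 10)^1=-0.87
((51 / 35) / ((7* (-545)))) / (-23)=51 / 3071075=0.00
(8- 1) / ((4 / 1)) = 7 / 4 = 1.75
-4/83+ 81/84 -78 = -77.08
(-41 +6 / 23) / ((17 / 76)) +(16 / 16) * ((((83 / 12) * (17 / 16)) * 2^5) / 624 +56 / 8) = -255818699 / 1463904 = -174.75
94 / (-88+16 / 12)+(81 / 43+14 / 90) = 48029 / 50310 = 0.95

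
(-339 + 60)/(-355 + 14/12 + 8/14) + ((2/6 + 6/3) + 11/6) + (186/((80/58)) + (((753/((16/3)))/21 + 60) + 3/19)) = 206.69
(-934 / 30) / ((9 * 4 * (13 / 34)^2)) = -134963 / 22815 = -5.92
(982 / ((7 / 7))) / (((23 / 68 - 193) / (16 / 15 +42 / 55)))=-20166352 / 2161665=-9.33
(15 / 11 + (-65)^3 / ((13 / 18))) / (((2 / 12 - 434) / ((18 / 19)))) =451735380 / 544027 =830.35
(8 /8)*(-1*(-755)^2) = -570025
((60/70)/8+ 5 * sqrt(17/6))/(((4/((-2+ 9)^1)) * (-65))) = -7 * sqrt(102)/312 - 3/1040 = -0.23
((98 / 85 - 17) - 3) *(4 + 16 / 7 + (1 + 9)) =-182628 / 595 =-306.94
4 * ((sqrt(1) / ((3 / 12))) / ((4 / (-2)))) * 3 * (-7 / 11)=15.27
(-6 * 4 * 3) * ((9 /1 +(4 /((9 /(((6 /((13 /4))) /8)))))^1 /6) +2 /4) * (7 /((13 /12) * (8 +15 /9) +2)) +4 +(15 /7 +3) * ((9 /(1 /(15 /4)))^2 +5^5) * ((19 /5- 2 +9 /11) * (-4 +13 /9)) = -66117829256 /449449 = -147108.64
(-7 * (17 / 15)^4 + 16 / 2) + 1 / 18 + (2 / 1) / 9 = -331169 / 101250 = -3.27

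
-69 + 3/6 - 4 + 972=1799/2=899.50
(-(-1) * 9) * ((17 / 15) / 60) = 17 / 100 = 0.17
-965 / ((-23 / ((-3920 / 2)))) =-1891400 / 23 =-82234.78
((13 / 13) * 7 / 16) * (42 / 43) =147 / 344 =0.43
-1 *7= -7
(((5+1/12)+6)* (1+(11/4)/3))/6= 3059/864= 3.54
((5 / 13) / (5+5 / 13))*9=9 / 14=0.64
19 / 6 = 3.17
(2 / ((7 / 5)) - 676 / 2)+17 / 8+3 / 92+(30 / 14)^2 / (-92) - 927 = -11373357 / 9016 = -1261.46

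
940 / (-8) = -235 / 2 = -117.50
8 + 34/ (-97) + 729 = 71455/ 97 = 736.65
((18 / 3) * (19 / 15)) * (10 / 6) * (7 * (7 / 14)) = 133 / 3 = 44.33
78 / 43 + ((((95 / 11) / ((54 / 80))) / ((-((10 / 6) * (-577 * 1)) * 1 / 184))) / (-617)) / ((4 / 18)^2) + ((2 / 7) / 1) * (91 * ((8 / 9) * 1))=24.84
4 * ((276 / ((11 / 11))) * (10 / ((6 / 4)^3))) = 29440 / 9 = 3271.11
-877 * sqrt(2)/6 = -206.71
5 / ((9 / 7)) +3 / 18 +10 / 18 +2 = 119 / 18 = 6.61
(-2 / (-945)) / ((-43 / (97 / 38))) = -97 / 772065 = -0.00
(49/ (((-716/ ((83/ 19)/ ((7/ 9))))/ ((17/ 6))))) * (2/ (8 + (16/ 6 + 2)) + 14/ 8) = -4296495/ 2067808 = -2.08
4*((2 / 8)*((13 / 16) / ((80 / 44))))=143 / 320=0.45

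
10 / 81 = 0.12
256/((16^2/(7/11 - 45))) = -488/11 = -44.36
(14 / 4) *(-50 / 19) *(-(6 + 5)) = 1925 / 19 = 101.32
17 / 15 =1.13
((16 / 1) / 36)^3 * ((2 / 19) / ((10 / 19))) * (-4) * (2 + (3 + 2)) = -1792 / 3645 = -0.49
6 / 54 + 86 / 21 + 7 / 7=5.21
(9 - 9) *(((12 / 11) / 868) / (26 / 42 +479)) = 0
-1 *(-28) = 28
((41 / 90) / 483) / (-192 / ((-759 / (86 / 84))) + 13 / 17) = 7667 / 8321490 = 0.00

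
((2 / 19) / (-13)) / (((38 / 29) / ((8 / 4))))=-0.01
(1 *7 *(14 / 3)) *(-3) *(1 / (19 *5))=-98 / 95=-1.03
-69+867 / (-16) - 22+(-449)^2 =201455.81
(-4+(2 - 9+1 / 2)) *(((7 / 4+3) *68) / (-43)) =78.87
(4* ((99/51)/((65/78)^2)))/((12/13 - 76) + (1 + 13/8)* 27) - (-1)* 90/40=-305307/742900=-0.41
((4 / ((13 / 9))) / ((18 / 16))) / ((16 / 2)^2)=1 / 26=0.04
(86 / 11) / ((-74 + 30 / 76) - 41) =-3268 / 47905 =-0.07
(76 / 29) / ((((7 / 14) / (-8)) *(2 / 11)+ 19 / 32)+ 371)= 26752 / 3793113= 0.01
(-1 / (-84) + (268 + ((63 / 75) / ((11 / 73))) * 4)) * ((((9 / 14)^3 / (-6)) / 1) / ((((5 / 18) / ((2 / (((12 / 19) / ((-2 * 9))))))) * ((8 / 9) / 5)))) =2507950720251 / 169030400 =14837.28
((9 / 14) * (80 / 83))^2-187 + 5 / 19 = -1195204028 / 6413659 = -186.35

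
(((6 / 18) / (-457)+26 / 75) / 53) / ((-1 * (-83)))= 11857 / 150775725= 0.00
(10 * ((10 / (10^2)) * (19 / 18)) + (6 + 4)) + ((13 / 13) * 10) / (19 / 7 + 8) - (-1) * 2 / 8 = 2203 / 180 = 12.24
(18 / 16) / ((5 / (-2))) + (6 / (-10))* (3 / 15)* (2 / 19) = -879 / 1900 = -0.46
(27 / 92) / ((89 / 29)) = 783 / 8188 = 0.10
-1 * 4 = -4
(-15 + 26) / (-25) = -11 / 25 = -0.44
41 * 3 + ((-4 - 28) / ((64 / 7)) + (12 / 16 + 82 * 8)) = 3105 / 4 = 776.25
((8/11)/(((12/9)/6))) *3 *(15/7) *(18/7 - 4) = -16200/539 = -30.06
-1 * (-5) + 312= 317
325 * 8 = 2600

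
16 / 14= 8 / 7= 1.14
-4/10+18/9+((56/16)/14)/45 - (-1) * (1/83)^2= 1991101/1240020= 1.61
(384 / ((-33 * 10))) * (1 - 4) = 192 / 55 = 3.49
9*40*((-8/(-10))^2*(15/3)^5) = 720000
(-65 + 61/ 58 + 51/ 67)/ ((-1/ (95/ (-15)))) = -4665355/ 11658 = -400.18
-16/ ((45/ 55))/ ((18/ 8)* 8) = -88/ 81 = -1.09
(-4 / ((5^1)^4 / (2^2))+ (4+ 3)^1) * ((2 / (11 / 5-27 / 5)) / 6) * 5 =-1453 / 400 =-3.63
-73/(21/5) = -365/21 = -17.38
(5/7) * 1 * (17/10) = 17/14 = 1.21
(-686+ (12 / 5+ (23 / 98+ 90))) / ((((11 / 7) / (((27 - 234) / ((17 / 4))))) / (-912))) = -109777518432 / 6545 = -16772730.09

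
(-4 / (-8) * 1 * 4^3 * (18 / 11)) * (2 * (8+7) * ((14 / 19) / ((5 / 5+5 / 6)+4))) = 41472 / 209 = 198.43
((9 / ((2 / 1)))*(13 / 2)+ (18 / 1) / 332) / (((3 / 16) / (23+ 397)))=5448240 / 83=65641.45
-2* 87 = -174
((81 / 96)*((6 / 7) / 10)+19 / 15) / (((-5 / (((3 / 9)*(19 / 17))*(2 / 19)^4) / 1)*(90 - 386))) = 4499 / 108720637200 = 0.00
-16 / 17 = -0.94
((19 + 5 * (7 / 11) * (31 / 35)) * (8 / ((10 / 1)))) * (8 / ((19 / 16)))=24576 / 209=117.59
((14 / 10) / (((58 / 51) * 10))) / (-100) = -357 / 290000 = -0.00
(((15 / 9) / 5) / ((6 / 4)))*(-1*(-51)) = 34 / 3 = 11.33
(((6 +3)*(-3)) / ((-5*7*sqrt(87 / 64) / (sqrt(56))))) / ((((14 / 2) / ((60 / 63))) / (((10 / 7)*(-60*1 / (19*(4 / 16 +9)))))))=-460800*sqrt(1218) / 48949187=-0.33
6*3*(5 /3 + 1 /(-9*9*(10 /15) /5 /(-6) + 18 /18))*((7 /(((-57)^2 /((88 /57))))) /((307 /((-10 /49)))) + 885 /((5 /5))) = 29938027145525 /928619433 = 32239.29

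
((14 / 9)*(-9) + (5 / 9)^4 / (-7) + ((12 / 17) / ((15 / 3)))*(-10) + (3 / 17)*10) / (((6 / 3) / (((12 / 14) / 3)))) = -10665689 / 5465313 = -1.95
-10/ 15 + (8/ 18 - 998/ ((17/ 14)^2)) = -677.07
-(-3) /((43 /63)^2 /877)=10442439 /1849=5647.61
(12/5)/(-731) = -12/3655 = -0.00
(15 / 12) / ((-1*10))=-1 / 8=-0.12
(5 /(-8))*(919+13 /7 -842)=-345 /7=-49.29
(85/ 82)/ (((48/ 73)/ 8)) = 6205/ 492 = 12.61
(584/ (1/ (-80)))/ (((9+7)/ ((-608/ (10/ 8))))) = 1420288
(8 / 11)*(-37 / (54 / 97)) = -14356 / 297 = -48.34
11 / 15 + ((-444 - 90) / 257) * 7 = -53243 / 3855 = -13.81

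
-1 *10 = -10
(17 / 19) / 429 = 17 / 8151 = 0.00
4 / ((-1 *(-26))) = 2 / 13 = 0.15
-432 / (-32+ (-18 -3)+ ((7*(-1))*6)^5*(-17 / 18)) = -432 / 123430555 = -0.00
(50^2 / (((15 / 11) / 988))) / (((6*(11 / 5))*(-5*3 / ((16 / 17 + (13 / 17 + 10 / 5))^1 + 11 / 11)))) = -19760000 / 459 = -43050.11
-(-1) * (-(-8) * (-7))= -56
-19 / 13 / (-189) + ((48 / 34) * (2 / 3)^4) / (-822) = 126929 / 17167059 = 0.01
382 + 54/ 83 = 31760/ 83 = 382.65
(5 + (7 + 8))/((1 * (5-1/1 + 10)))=10/7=1.43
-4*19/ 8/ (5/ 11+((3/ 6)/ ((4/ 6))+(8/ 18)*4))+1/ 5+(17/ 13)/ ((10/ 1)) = -2.85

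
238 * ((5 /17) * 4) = 280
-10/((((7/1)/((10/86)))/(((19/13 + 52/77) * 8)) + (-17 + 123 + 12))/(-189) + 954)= -161708400/15416583979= -0.01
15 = 15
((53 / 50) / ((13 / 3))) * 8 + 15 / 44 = 32859 / 14300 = 2.30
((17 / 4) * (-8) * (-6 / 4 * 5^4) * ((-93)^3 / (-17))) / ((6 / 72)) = 18098032500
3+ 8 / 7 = 29 / 7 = 4.14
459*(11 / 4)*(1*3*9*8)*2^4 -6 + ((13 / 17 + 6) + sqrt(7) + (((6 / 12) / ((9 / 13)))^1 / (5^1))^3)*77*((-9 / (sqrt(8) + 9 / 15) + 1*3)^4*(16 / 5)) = 4362375.81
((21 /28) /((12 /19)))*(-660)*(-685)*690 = 740878875 /2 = 370439437.50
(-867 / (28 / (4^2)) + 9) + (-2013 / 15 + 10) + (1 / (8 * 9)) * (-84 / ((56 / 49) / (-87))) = -292217 / 560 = -521.82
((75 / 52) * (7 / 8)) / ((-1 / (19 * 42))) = -1007.09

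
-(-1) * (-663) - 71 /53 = -35210 /53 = -664.34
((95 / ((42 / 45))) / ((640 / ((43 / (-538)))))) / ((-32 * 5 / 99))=242649 / 30851072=0.01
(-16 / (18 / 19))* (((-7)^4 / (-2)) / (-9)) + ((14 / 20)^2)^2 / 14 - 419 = -4328272217 / 1620000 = -2671.77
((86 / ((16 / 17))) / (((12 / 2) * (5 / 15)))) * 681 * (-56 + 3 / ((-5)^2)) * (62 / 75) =-7186233659 / 5000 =-1437246.73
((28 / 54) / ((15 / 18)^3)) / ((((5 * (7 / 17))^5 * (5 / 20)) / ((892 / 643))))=81056796416 / 603063671875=0.13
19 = 19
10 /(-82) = -5 /41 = -0.12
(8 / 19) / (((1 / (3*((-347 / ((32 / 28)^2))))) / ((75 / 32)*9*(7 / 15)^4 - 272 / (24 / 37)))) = 17070994997 / 121600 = 140386.47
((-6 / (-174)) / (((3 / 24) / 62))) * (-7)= -3472 / 29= -119.72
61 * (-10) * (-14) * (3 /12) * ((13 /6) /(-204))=-27755 /1224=-22.68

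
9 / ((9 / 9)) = 9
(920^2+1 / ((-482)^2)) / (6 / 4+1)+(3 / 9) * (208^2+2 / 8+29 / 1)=1230124506671 / 3484860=352991.08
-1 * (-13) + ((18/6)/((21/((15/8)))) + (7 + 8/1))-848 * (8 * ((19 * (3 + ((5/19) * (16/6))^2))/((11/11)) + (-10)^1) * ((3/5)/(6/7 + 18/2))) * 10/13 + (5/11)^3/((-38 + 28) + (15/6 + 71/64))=-1211243103211045/67768652952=-17873.21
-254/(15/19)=-321.73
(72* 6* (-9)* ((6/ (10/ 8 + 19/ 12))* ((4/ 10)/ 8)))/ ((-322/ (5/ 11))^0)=-34992/ 85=-411.67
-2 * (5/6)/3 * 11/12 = -55/108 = -0.51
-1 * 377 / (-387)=377 / 387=0.97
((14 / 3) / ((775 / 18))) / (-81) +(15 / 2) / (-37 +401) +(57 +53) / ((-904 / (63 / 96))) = -1668690397 / 27541987200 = -0.06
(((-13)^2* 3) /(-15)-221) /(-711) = 1274 /3555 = 0.36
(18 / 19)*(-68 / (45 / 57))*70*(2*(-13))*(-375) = -55692000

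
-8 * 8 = -64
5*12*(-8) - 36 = -516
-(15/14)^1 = -15/14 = -1.07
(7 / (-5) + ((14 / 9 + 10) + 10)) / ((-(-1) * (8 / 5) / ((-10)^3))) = -113375 / 9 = -12597.22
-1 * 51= -51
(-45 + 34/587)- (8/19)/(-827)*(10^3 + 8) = -44.43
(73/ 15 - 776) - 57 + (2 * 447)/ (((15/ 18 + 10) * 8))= -817.82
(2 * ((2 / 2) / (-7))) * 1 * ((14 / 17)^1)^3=-784 / 4913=-0.16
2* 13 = 26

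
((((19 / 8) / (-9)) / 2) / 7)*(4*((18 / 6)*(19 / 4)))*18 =-1083 / 56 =-19.34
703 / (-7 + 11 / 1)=703 / 4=175.75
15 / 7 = 2.14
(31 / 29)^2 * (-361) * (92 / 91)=-31916732 / 76531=-417.04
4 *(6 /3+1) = 12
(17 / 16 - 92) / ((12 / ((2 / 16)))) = -485 / 512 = -0.95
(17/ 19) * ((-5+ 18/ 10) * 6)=-1632/ 95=-17.18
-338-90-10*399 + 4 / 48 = -53015 / 12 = -4417.92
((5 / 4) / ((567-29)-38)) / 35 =1 / 14000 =0.00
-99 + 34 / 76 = -3745 / 38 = -98.55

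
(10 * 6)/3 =20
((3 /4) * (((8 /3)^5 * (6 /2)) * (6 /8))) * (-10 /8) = -2560 /9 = -284.44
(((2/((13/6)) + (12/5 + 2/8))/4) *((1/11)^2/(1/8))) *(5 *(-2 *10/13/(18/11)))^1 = -4645/16731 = -0.28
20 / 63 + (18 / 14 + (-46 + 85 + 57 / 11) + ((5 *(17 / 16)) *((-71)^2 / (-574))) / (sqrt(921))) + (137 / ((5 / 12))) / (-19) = 1874963 / 65835 - 428485 *sqrt(921) / 8458464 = 26.94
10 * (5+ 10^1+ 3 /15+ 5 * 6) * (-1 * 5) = -2260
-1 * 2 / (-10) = 1 / 5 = 0.20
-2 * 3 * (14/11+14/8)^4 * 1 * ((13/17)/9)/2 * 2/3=-4067709373/286729344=-14.19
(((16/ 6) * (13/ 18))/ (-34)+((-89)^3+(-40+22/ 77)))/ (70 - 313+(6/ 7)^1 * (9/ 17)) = 2265193181/ 779301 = 2906.70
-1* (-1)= 1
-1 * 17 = -17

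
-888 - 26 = -914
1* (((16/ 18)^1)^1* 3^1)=8/ 3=2.67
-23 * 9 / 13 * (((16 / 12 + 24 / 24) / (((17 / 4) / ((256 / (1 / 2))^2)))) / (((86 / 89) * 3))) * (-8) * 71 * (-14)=-59739580923904 / 9503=-6286391763.01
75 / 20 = 15 / 4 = 3.75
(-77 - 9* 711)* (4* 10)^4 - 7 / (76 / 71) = -1259970560497 / 76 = -16578560006.54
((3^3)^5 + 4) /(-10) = -14348911 /10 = -1434891.10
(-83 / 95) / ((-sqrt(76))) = 83*sqrt(19) / 3610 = 0.10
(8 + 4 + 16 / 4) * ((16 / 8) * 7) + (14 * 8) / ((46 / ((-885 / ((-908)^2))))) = 530948621 / 2370334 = 224.00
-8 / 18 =-4 / 9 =-0.44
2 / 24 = 1 / 12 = 0.08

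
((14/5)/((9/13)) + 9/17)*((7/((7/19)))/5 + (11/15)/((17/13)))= 3890888/195075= 19.95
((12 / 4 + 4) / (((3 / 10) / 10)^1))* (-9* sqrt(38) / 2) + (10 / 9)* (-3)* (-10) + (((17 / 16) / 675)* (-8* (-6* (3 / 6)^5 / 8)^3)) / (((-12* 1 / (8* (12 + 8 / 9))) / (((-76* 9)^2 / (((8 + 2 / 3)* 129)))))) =91584958243 / 2747596800 - 1050* sqrt(38) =-6439.30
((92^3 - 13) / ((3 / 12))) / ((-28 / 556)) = -432943300 / 7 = -61849042.86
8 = 8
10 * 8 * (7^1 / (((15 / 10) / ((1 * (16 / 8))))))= 2240 / 3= 746.67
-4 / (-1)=4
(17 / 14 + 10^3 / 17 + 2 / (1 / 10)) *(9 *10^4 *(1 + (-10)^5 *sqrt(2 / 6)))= 857205000 / 119 - 28573500000000 *sqrt(3) / 119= -415881483572.01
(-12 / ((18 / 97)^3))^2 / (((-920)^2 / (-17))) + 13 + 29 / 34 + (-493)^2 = 242992.02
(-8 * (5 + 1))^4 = 5308416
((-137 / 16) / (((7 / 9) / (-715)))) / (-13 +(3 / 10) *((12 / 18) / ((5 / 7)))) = -7346625 / 11872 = -618.82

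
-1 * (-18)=18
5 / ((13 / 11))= 55 / 13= 4.23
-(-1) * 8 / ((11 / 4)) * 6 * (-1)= -17.45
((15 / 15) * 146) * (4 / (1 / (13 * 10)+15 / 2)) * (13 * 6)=370110 / 61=6067.38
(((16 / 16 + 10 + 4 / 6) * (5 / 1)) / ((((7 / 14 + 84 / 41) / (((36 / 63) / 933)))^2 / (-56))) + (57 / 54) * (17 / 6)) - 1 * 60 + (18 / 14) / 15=-303024171779057 / 5323336201260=-56.92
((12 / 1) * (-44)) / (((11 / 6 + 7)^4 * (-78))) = 114048 / 102576253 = 0.00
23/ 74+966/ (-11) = -71231/ 814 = -87.51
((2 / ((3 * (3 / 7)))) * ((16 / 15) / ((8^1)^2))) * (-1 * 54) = -7 / 5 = -1.40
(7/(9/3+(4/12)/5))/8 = 105/368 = 0.29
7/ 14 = 0.50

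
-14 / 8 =-7 / 4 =-1.75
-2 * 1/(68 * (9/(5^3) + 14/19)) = -2375/65314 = -0.04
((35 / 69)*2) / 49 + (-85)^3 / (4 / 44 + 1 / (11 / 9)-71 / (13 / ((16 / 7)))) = 98973037745 / 1865346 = 53058.81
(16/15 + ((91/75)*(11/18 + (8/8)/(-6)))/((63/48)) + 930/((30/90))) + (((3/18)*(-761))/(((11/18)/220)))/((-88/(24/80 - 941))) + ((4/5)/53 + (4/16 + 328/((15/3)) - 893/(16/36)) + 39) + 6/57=-43714088713499/89723700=-487207.82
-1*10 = -10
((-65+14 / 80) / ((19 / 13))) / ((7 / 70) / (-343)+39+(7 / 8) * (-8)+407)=-11562187 / 114438444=-0.10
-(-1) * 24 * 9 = 216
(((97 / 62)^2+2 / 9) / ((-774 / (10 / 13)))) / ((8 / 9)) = -461845 / 154713312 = -0.00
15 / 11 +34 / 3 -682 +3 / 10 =-220771 / 330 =-669.00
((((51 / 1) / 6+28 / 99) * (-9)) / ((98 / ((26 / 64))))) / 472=-22607 / 32564224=-0.00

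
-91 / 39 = -7 / 3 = -2.33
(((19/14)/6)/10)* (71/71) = 19/840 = 0.02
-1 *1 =-1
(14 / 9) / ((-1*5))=-0.31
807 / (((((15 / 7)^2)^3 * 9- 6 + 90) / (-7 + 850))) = 26678910783 / 37466047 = 712.08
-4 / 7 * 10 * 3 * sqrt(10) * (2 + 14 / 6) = -520 * sqrt(10) / 7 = -234.91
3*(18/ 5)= 54/ 5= 10.80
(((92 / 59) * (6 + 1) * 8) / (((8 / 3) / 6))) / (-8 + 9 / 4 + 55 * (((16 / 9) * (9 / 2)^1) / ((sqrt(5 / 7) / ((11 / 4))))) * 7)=1066464 / 94812742229 + 314189568 * sqrt(35) / 94812742229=0.02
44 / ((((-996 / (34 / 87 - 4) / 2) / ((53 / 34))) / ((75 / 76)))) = 0.49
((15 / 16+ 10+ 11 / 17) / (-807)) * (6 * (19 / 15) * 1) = -59869 / 548760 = -0.11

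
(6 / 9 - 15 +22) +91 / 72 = 643 / 72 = 8.93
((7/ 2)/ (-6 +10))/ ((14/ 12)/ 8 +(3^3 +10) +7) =42/ 2119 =0.02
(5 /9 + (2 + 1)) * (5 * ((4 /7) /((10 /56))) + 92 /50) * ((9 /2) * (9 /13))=64224 /325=197.61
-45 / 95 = -9 / 19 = -0.47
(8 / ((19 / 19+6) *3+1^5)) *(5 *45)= 900 / 11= 81.82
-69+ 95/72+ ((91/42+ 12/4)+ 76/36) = -60.40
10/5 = 2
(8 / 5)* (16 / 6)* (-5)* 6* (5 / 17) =-640 / 17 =-37.65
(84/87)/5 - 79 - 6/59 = -675063/8555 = -78.91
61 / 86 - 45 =-3809 / 86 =-44.29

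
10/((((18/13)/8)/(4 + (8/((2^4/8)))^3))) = 35360/9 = 3928.89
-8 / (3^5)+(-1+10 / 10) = -8 / 243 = -0.03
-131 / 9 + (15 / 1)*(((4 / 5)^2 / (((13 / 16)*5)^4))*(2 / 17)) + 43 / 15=-159563665646 / 13655728125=-11.68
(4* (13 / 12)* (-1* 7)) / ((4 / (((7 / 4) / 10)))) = -637 / 480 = -1.33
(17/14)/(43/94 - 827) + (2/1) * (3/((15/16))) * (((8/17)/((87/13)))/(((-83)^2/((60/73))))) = -190854717699/134839481914165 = -0.00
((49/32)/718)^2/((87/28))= 16807/11481750528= 0.00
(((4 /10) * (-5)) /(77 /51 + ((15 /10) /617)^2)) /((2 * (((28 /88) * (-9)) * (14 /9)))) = 854266116 /5745380879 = 0.15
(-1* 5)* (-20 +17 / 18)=1715 / 18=95.28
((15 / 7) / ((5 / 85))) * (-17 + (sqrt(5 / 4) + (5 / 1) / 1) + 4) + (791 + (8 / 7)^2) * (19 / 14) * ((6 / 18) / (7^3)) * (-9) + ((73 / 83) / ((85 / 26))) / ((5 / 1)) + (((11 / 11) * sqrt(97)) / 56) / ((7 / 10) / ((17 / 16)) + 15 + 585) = -2496510893921 / 8300136950 + 85 * sqrt(97) / 2859136 + 255 * sqrt(5) / 14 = -260.05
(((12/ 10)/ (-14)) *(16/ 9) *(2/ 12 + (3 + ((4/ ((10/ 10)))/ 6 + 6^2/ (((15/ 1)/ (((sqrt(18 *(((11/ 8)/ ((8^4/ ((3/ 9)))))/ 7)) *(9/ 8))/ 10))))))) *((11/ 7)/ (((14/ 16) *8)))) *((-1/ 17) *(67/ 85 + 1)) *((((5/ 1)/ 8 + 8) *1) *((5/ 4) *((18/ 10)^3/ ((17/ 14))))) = 94616181 *sqrt(231)/ 1685159000000 + 107465292/ 150460625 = 0.72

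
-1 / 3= -0.33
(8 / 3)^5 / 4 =8192 / 243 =33.71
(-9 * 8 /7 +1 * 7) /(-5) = 23 /35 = 0.66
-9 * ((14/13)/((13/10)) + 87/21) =-52929/1183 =-44.74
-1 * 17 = -17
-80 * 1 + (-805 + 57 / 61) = -53928 / 61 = -884.07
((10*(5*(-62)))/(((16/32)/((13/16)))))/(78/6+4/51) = -385.18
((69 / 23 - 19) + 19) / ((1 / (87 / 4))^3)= 1975509 / 64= 30867.33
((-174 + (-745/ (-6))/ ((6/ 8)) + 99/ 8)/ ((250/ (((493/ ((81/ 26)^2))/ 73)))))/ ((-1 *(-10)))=23578711/ 21552885000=0.00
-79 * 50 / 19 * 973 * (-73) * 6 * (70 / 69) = 39279037000 / 437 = 89883379.86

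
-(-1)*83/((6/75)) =2075/2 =1037.50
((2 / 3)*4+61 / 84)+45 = 1355 / 28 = 48.39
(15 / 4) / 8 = 15 / 32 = 0.47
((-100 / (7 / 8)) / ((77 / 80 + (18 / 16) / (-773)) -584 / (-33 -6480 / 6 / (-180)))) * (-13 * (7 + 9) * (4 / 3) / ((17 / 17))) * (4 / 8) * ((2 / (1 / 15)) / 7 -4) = 370446336000 / 1848240653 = 200.43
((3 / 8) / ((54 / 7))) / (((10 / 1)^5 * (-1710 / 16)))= -7 / 1539000000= -0.00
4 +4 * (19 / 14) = 66 / 7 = 9.43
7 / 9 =0.78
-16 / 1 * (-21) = 336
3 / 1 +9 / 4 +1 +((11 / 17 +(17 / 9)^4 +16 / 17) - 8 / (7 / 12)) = 21404879 / 3123036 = 6.85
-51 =-51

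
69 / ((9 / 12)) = 92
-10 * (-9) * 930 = 83700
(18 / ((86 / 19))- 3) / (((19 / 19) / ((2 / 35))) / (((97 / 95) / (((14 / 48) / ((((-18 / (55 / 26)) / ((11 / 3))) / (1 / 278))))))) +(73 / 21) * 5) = 534284045568 / 9503231001805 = 0.06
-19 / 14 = -1.36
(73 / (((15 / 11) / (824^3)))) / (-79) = -449259407872 / 1185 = -379121863.18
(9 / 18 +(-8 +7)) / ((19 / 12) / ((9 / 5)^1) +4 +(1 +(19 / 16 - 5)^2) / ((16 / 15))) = -55296 / 2150333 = -0.03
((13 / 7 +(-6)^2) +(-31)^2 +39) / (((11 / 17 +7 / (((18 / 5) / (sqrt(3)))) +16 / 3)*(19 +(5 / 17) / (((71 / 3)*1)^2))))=1162124076753 / 86884226464- 107956881447*sqrt(3) / 24824064704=5.84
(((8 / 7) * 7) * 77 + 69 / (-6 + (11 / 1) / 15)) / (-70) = -47629 / 5530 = -8.61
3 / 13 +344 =4475 / 13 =344.23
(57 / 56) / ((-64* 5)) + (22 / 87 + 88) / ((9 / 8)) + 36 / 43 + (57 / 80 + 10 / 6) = 49269553859 / 603348480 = 81.66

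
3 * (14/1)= 42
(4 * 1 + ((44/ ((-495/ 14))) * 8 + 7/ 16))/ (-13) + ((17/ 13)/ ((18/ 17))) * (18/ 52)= 103669/ 121680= 0.85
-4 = -4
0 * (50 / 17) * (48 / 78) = 0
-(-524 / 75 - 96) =7724 / 75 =102.99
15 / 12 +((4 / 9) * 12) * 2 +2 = 13.92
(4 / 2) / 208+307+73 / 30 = 482731 / 1560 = 309.44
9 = 9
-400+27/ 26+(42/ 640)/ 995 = -1651381327/ 4139200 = -398.96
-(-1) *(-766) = -766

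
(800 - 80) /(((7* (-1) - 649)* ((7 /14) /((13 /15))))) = -78 /41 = -1.90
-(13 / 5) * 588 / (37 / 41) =-313404 / 185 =-1694.08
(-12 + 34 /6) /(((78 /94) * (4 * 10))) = -893 /4680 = -0.19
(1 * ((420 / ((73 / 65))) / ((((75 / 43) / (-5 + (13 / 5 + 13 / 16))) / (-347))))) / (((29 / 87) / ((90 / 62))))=514354.17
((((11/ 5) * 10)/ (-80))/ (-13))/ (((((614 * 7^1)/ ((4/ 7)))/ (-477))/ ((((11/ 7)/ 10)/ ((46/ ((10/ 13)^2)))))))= -57717/ 21283859324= -0.00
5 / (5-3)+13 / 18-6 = -25 / 9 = -2.78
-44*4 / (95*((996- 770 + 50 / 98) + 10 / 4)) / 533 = -17248 / 1136401305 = -0.00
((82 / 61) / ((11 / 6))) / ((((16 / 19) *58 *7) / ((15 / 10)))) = 7011 / 2179408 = 0.00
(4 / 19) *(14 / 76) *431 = 6034 / 361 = 16.71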